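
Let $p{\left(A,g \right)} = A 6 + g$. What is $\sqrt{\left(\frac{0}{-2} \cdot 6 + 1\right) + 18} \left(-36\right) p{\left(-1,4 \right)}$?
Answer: $72 \sqrt{19} \approx 313.84$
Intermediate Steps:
$p{\left(A,g \right)} = g + 6 A$ ($p{\left(A,g \right)} = 6 A + g = g + 6 A$)
$\sqrt{\left(\frac{0}{-2} \cdot 6 + 1\right) + 18} \left(-36\right) p{\left(-1,4 \right)} = \sqrt{\left(\frac{0}{-2} \cdot 6 + 1\right) + 18} \left(-36\right) \left(4 + 6 \left(-1\right)\right) = \sqrt{\left(0 \left(- \frac{1}{2}\right) 6 + 1\right) + 18} \left(-36\right) \left(4 - 6\right) = \sqrt{\left(0 \cdot 6 + 1\right) + 18} \left(-36\right) \left(-2\right) = \sqrt{\left(0 + 1\right) + 18} \left(-36\right) \left(-2\right) = \sqrt{1 + 18} \left(-36\right) \left(-2\right) = \sqrt{19} \left(-36\right) \left(-2\right) = - 36 \sqrt{19} \left(-2\right) = 72 \sqrt{19}$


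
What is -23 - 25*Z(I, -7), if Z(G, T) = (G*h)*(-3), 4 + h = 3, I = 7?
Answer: -548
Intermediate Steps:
h = -1 (h = -4 + 3 = -1)
Z(G, T) = 3*G (Z(G, T) = (G*(-1))*(-3) = -G*(-3) = 3*G)
-23 - 25*Z(I, -7) = -23 - 75*7 = -23 - 25*21 = -23 - 525 = -548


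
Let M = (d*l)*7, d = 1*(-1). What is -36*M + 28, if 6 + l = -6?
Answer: -2996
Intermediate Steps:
d = -1
l = -12 (l = -6 - 6 = -12)
M = 84 (M = -1*(-12)*7 = 12*7 = 84)
-36*M + 28 = -36*84 + 28 = -3024 + 28 = -2996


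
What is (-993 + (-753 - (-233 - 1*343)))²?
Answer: 1368900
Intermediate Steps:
(-993 + (-753 - (-233 - 1*343)))² = (-993 + (-753 - (-233 - 343)))² = (-993 + (-753 - 1*(-576)))² = (-993 + (-753 + 576))² = (-993 - 177)² = (-1170)² = 1368900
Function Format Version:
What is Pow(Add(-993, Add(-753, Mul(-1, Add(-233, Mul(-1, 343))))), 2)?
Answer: 1368900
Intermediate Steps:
Pow(Add(-993, Add(-753, Mul(-1, Add(-233, Mul(-1, 343))))), 2) = Pow(Add(-993, Add(-753, Mul(-1, Add(-233, -343)))), 2) = Pow(Add(-993, Add(-753, Mul(-1, -576))), 2) = Pow(Add(-993, Add(-753, 576)), 2) = Pow(Add(-993, -177), 2) = Pow(-1170, 2) = 1368900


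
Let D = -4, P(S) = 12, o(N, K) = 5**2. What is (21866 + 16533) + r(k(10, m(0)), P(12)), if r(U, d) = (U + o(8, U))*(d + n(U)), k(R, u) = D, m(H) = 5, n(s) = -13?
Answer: 38378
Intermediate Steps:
o(N, K) = 25
k(R, u) = -4
r(U, d) = (-13 + d)*(25 + U) (r(U, d) = (U + 25)*(d - 13) = (25 + U)*(-13 + d) = (-13 + d)*(25 + U))
(21866 + 16533) + r(k(10, m(0)), P(12)) = (21866 + 16533) + (-325 - 13*(-4) + 25*12 - 4*12) = 38399 + (-325 + 52 + 300 - 48) = 38399 - 21 = 38378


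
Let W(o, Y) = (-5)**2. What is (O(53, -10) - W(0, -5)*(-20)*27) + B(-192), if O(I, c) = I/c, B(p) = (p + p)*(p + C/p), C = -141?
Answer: 869407/10 ≈ 86941.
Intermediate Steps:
B(p) = 2*p*(p - 141/p) (B(p) = (p + p)*(p - 141/p) = (2*p)*(p - 141/p) = 2*p*(p - 141/p))
W(o, Y) = 25
(O(53, -10) - W(0, -5)*(-20)*27) + B(-192) = (53/(-10) - 25*(-20)*27) + (-282 + 2*(-192)**2) = (53*(-1/10) - (-500)*27) + (-282 + 2*36864) = (-53/10 - 1*(-13500)) + (-282 + 73728) = (-53/10 + 13500) + 73446 = 134947/10 + 73446 = 869407/10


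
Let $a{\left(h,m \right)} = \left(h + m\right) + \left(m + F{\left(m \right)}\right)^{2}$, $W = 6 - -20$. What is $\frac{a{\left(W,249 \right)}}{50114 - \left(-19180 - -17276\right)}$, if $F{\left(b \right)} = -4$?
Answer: $\frac{30150}{26009} \approx 1.1592$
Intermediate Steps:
$W = 26$ ($W = 6 + 20 = 26$)
$a{\left(h,m \right)} = h + m + \left(-4 + m\right)^{2}$ ($a{\left(h,m \right)} = \left(h + m\right) + \left(m - 4\right)^{2} = \left(h + m\right) + \left(-4 + m\right)^{2} = h + m + \left(-4 + m\right)^{2}$)
$\frac{a{\left(W,249 \right)}}{50114 - \left(-19180 - -17276\right)} = \frac{26 + 249 + \left(-4 + 249\right)^{2}}{50114 - \left(-19180 - -17276\right)} = \frac{26 + 249 + 245^{2}}{50114 - \left(-19180 + 17276\right)} = \frac{26 + 249 + 60025}{50114 - -1904} = \frac{60300}{50114 + 1904} = \frac{60300}{52018} = 60300 \cdot \frac{1}{52018} = \frac{30150}{26009}$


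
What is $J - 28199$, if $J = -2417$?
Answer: $-30616$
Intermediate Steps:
$J - 28199 = -2417 - 28199 = -30616$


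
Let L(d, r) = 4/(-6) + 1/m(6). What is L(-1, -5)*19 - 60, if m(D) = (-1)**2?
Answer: -161/3 ≈ -53.667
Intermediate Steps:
m(D) = 1
L(d, r) = 1/3 (L(d, r) = 4/(-6) + 1/1 = 4*(-1/6) + 1*1 = -2/3 + 1 = 1/3)
L(-1, -5)*19 - 60 = (1/3)*19 - 60 = 19/3 - 60 = -161/3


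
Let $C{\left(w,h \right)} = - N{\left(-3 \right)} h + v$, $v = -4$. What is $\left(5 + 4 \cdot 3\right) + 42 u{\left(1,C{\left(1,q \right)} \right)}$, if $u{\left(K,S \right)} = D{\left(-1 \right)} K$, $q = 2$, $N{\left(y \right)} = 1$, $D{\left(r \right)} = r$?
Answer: $-25$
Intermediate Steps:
$C{\left(w,h \right)} = -4 - h$ ($C{\left(w,h \right)} = \left(-1\right) 1 h - 4 = - h - 4 = -4 - h$)
$u{\left(K,S \right)} = - K$
$\left(5 + 4 \cdot 3\right) + 42 u{\left(1,C{\left(1,q \right)} \right)} = \left(5 + 4 \cdot 3\right) + 42 \left(\left(-1\right) 1\right) = \left(5 + 12\right) + 42 \left(-1\right) = 17 - 42 = -25$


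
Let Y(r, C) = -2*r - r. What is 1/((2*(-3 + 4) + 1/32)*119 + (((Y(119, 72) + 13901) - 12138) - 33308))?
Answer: -32/1013129 ≈ -3.1585e-5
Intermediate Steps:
Y(r, C) = -3*r
1/((2*(-3 + 4) + 1/32)*119 + (((Y(119, 72) + 13901) - 12138) - 33308)) = 1/((2*(-3 + 4) + 1/32)*119 + (((-3*119 + 13901) - 12138) - 33308)) = 1/((2*1 + 1/32)*119 + (((-357 + 13901) - 12138) - 33308)) = 1/((2 + 1/32)*119 + ((13544 - 12138) - 33308)) = 1/((65/32)*119 + (1406 - 33308)) = 1/(7735/32 - 31902) = 1/(-1013129/32) = -32/1013129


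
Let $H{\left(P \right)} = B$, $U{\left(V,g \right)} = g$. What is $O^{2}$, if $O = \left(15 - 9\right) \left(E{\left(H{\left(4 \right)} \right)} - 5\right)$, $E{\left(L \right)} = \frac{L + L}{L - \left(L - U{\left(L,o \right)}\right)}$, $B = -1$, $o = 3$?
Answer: $1156$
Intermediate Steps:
$H{\left(P \right)} = -1$
$E{\left(L \right)} = \frac{2 L}{3}$ ($E{\left(L \right)} = \frac{L + L}{L - \left(-3 + L\right)} = \frac{2 L}{3}$)
$O = -34$ ($O = \left(15 - 9\right) \left(\frac{2}{3} \left(-1\right) - 5\right) = 6 \left(- \frac{2}{3} - 5\right) = 6 \left(- \frac{17}{3}\right) = -34$)
$O^{2} = \left(-34\right)^{2} = 1156$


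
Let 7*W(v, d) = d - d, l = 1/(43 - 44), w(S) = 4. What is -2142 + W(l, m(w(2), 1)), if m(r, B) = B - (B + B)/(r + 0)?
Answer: -2142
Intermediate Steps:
m(r, B) = B - 2*B/r
l = -1 (l = 1/(-1) = -1)
W(v, d) = 0 (W(v, d) = (d - d)/7 = (1/7)*0 = 0)
-2142 + W(l, m(w(2), 1)) = -2142 + 0 = -2142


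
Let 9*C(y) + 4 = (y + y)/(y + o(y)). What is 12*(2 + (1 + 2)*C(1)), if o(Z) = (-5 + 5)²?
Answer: 16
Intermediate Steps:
o(Z) = 0 (o(Z) = 0² = 0)
C(y) = -2/9 (C(y) = -4/9 + ((y + y)/(y + 0))/9 = -4/9 + ((2*y)/y)/9 = -4/9 + (⅑)*2 = -4/9 + 2/9 = -2/9)
12*(2 + (1 + 2)*C(1)) = 12*(2 + (1 + 2)*(-2/9)) = 12*(2 + 3*(-2/9)) = 12*(2 - ⅔) = 12*(4/3) = 16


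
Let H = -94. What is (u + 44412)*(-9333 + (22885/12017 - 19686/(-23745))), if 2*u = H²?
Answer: -8666779583412276/19022911 ≈ -4.5560e+8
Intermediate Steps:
u = 4418 (u = (½)*(-94)² = (½)*8836 = 4418)
(u + 44412)*(-9333 + (22885/12017 - 19686/(-23745))) = (4418 + 44412)*(-9333 + (22885/12017 - 19686/(-23745))) = 48830*(-9333 + (22885*(1/12017) - 19686*(-1/23745))) = 48830*(-9333 + (22885/12017 + 6562/7915)) = 48830*(-9333 + 259990329/95114555) = 48830*(-887444151486/95114555) = -8666779583412276/19022911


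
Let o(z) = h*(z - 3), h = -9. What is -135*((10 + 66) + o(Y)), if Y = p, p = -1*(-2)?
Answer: -11475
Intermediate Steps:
p = 2
Y = 2
o(z) = 27 - 9*z (o(z) = -9*(z - 3) = -9*(-3 + z) = 27 - 9*z)
-135*((10 + 66) + o(Y)) = -135*((10 + 66) + (27 - 9*2)) = -135*(76 + (27 - 18)) = -135*(76 + 9) = -135*85 = -11475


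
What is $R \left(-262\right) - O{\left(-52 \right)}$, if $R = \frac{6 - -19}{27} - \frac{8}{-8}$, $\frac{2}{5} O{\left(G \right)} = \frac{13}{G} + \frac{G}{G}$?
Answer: $- \frac{109397}{216} \approx -506.47$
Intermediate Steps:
$O{\left(G \right)} = \frac{5}{2} + \frac{65}{2 G}$ ($O{\left(G \right)} = \frac{5 \left(\frac{13}{G} + \frac{G}{G}\right)}{2} = \frac{5 \left(\frac{13}{G} + 1\right)}{2} = \frac{5 \left(1 + \frac{13}{G}\right)}{2} = \frac{5}{2} + \frac{65}{2 G}$)
$R = \frac{52}{27}$ ($R = \left(6 + 19\right) \frac{1}{27} - -1 = 25 \cdot \frac{1}{27} + 1 = \frac{25}{27} + 1 = \frac{52}{27} \approx 1.9259$)
$R \left(-262\right) - O{\left(-52 \right)} = \frac{52}{27} \left(-262\right) - \frac{5 \left(13 - 52\right)}{2 \left(-52\right)} = - \frac{13624}{27} - \frac{5}{2} \left(- \frac{1}{52}\right) \left(-39\right) = - \frac{13624}{27} - \frac{15}{8} = - \frac{109397}{216}$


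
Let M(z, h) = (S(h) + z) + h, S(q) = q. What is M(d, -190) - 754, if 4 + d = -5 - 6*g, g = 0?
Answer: -1143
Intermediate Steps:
d = -9 (d = -4 + (-5 - 6*0) = -4 + (-5 + 0) = -4 - 5 = -9)
M(z, h) = z + 2*h (M(z, h) = (h + z) + h = z + 2*h)
M(d, -190) - 754 = (-9 + 2*(-190)) - 754 = (-9 - 380) - 754 = -389 - 754 = -1143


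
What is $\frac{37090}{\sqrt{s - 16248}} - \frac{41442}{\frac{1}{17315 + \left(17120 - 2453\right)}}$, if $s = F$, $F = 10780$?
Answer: $-1325398044 - \frac{18545 i \sqrt{1367}}{1367} \approx -1.3254 \cdot 10^{9} - 501.58 i$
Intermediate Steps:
$s = 10780$
$\frac{37090}{\sqrt{s - 16248}} - \frac{41442}{\frac{1}{17315 + \left(17120 - 2453\right)}} = \frac{37090}{\sqrt{10780 - 16248}} - \frac{41442}{\frac{1}{17315 + \left(17120 - 2453\right)}} = \frac{37090}{\sqrt{-5468}} - \frac{41442}{\frac{1}{17315 + 14667}} = \frac{37090}{2 i \sqrt{1367}} - \frac{41442}{\frac{1}{31982}} = 37090 \left(- \frac{i \sqrt{1367}}{2734}\right) - 41442 \frac{1}{\frac{1}{31982}} = - \frac{18545 i \sqrt{1367}}{1367} - 1325398044 = -1325398044 - \frac{18545 i \sqrt{1367}}{1367}$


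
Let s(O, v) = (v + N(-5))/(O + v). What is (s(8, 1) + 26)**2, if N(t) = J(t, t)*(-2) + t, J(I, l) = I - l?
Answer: 52900/81 ≈ 653.09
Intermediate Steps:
N(t) = t (N(t) = (t - t)*(-2) + t = 0*(-2) + t = 0 + t = t)
s(O, v) = (-5 + v)/(O + v) (s(O, v) = (v - 5)/(O + v) = (-5 + v)/(O + v))
(s(8, 1) + 26)**2 = ((-5 + 1)/(8 + 1) + 26)**2 = (-4/9 + 26)**2 = (230/9)**2 = 52900/81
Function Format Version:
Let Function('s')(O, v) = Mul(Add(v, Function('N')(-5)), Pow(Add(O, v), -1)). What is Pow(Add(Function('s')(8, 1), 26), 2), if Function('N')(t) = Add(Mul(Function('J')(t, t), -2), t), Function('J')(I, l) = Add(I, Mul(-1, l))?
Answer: Rational(52900, 81) ≈ 653.09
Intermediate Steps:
Function('N')(t) = t (Function('N')(t) = Add(Mul(Add(t, Mul(-1, t)), -2), t) = Add(Mul(0, -2), t) = Add(0, t) = t)
Function('s')(O, v) = Mul(Pow(Add(O, v), -1), Add(-5, v)) (Function('s')(O, v) = Mul(Add(v, -5), Pow(Add(O, v), -1)) = Mul(Add(-5, v), Pow(Add(O, v), -1)) = Mul(Pow(Add(O, v), -1), Add(-5, v)))
Pow(Add(Function('s')(8, 1), 26), 2) = Pow(Add(Mul(Pow(Add(8, 1), -1), Add(-5, 1)), 26), 2) = Pow(Add(Mul(Pow(9, -1), -4), 26), 2) = Pow(Add(Mul(Rational(1, 9), -4), 26), 2) = Pow(Add(Rational(-4, 9), 26), 2) = Pow(Rational(230, 9), 2) = Rational(52900, 81)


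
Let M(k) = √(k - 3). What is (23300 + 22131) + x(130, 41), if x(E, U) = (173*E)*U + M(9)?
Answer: 967521 + √6 ≈ 9.6752e+5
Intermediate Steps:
M(k) = √(-3 + k)
x(E, U) = √6 + 173*E*U (x(E, U) = (173*E)*U + √(-3 + 9) = 173*E*U + √6 = √6 + 173*E*U)
(23300 + 22131) + x(130, 41) = (23300 + 22131) + (√6 + 173*130*41) = 45431 + (√6 + 922090) = 45431 + (922090 + √6) = 967521 + √6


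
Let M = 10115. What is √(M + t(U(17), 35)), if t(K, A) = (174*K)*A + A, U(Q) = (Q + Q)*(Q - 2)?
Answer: 5*√124642 ≈ 1765.2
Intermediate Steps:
U(Q) = 2*Q*(-2 + Q) (U(Q) = (2*Q)*(-2 + Q) = 2*Q*(-2 + Q))
t(K, A) = A + 174*A*K (t(K, A) = 174*A*K + A = A + 174*A*K)
√(M + t(U(17), 35)) = √(10115 + 35*(1 + 174*(2*17*(-2 + 17)))) = √(10115 + 35*(1 + 174*(2*17*15))) = √(10115 + 35*(1 + 174*510)) = √(10115 + 35*(1 + 88740)) = √(10115 + 35*88741) = √(10115 + 3105935) = √3116050 = 5*√124642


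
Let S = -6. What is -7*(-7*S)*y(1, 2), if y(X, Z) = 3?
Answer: -882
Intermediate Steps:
-7*(-7*S)*y(1, 2) = -7*(-7*(-6))*3 = -294*3 = -7*126 = -882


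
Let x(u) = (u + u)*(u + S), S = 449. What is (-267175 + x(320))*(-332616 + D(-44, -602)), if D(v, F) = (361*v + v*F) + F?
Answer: -72583310790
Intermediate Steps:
D(v, F) = F + 361*v + F*v (D(v, F) = (361*v + F*v) + F = F + 361*v + F*v)
x(u) = 2*u*(449 + u) (x(u) = (u + u)*(u + 449) = (2*u)*(449 + u) = 2*u*(449 + u))
(-267175 + x(320))*(-332616 + D(-44, -602)) = (-267175 + 2*320*(449 + 320))*(-332616 + (-602 + 361*(-44) - 602*(-44))) = (-267175 + 2*320*769)*(-332616 + (-602 - 15884 + 26488)) = (-267175 + 492160)*(-332616 + 10002) = 224985*(-322614) = -72583310790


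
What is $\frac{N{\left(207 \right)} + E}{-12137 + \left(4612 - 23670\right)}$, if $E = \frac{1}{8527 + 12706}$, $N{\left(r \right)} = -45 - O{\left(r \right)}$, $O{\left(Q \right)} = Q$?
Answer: $\frac{1070143}{132472687} \approx 0.0080782$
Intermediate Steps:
$N{\left(r \right)} = -45 - r$
$E = \frac{1}{21233} \approx 4.7097 \cdot 10^{-5}$
$\frac{N{\left(207 \right)} + E}{-12137 + \left(4612 - 23670\right)} = \frac{\left(-45 - 207\right) + \frac{1}{21233}}{-12137 + \left(4612 - 23670\right)} = \frac{\left(-45 - 207\right) + \frac{1}{21233}}{-12137 - 19058} = \frac{-252 + \frac{1}{21233}}{-31195} = \left(- \frac{5350715}{21233}\right) \left(- \frac{1}{31195}\right) = \frac{1070143}{132472687}$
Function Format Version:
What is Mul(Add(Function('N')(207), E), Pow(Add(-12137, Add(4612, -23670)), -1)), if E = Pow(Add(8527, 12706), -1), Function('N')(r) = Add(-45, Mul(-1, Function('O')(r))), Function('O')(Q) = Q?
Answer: Rational(1070143, 132472687) ≈ 0.0080782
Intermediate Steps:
Function('N')(r) = Add(-45, Mul(-1, r))
E = Rational(1, 21233) (E = Pow(21233, -1) = Rational(1, 21233) ≈ 4.7097e-5)
Mul(Add(Function('N')(207), E), Pow(Add(-12137, Add(4612, -23670)), -1)) = Mul(Add(Add(-45, Mul(-1, 207)), Rational(1, 21233)), Pow(Add(-12137, Add(4612, -23670)), -1)) = Mul(Add(Add(-45, -207), Rational(1, 21233)), Pow(Add(-12137, -19058), -1)) = Mul(Add(-252, Rational(1, 21233)), Pow(-31195, -1)) = Mul(Rational(-5350715, 21233), Rational(-1, 31195)) = Rational(1070143, 132472687)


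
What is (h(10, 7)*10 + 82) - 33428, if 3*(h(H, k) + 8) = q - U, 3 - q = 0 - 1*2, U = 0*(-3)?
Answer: -100228/3 ≈ -33409.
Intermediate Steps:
U = 0
q = 5 (q = 3 - (0 - 1*2) = 3 - (0 - 2) = 3 - 1*(-2) = 3 + 2 = 5)
h(H, k) = -19/3 (h(H, k) = -8 + (5 - 1*0)/3 = -8 + (5 + 0)/3 = -8 + (⅓)*5 = -8 + 5/3 = -19/3)
(h(10, 7)*10 + 82) - 33428 = (-19/3*10 + 82) - 33428 = (-190/3 + 82) - 33428 = 56/3 - 33428 = -100228/3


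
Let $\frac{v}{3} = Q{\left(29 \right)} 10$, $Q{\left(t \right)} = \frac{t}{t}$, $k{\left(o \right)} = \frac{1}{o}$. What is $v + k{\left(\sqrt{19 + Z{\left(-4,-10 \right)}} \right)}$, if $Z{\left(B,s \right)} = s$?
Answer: $\frac{91}{3} \approx 30.333$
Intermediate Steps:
$Q{\left(t \right)} = 1$
$v = 30$ ($v = 3 \cdot 1 \cdot 10 = 3 \cdot 10 = 30$)
$v + k{\left(\sqrt{19 + Z{\left(-4,-10 \right)}} \right)} = 30 + \frac{1}{\sqrt{19 - 10}} = 30 + \frac{1}{\sqrt{9}} = 30 + \frac{1}{3} = \frac{91}{3}$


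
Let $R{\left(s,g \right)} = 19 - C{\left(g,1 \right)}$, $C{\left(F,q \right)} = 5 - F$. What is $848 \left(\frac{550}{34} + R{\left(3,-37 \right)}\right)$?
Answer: $- \frac{98368}{17} \approx -5786.4$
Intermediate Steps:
$R{\left(s,g \right)} = 14 + g$ ($R{\left(s,g \right)} = 19 - \left(5 - g\right) = 19 + \left(-5 + g\right) = 14 + g$)
$848 \left(\frac{550}{34} + R{\left(3,-37 \right)}\right) = 848 \left(\frac{550}{34} + \left(14 - 37\right)\right) = 848 \left(550 \cdot \frac{1}{34} - 23\right) = 848 \left(\frac{275}{17} - 23\right) = 848 \left(- \frac{116}{17}\right) = - \frac{98368}{17}$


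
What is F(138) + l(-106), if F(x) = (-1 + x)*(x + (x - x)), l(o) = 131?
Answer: 19037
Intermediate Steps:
F(x) = x*(-1 + x) (F(x) = (-1 + x)*(x + 0) = (-1 + x)*x = x*(-1 + x))
F(138) + l(-106) = 138*(-1 + 138) + 131 = 138*137 + 131 = 18906 + 131 = 19037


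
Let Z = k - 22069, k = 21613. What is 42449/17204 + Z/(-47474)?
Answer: 5409275/2183804 ≈ 2.4770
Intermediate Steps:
Z = -456 (Z = 21613 - 22069 = -456)
42449/17204 + Z/(-47474) = 42449/17204 - 456/(-47474) = 42449*(1/17204) - 456*(-1/47474) = 227/92 + 228/23737 = 5409275/2183804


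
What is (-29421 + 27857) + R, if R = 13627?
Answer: 12063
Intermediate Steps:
(-29421 + 27857) + R = (-29421 + 27857) + 13627 = -1564 + 13627 = 12063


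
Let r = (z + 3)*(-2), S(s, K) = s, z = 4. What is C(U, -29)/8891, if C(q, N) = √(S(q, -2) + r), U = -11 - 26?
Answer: I*√51/8891 ≈ 0.00080322*I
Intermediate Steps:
U = -37
r = -14 (r = (4 + 3)*(-2) = 7*(-2) = -14)
C(q, N) = √(-14 + q) (C(q, N) = √(q - 14) = √(-14 + q))
C(U, -29)/8891 = √(-14 - 37)/8891 = √(-51)*(1/8891) = (I*√51)*(1/8891) = I*√51/8891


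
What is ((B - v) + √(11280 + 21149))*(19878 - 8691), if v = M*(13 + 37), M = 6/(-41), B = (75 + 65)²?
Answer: 8993229300/41 + 11187*√32429 ≈ 2.2136e+8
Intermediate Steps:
B = 19600 (B = 140² = 19600)
M = -6/41 (M = 6*(-1/41) = -6/41 ≈ -0.14634)
v = -300/41 (v = -6*(13 + 37)/41 = -6/41*50 = -300/41 ≈ -7.3171)
((B - v) + √(11280 + 21149))*(19878 - 8691) = ((19600 - 1*(-300/41)) + √(11280 + 21149))*(19878 - 8691) = ((19600 + 300/41) + √32429)*11187 = (803900/41 + √32429)*11187 = 8993229300/41 + 11187*√32429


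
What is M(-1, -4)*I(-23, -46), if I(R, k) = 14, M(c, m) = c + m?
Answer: -70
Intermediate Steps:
M(-1, -4)*I(-23, -46) = (-1 - 4)*14 = -5*14 = -70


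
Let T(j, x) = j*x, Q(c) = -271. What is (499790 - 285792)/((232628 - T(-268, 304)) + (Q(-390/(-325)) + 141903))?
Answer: 106999/227866 ≈ 0.46957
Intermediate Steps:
(499790 - 285792)/((232628 - T(-268, 304)) + (Q(-390/(-325)) + 141903)) = (499790 - 285792)/((232628 - (-268)*304) + (-271 + 141903)) = 213998/((232628 - 1*(-81472)) + 141632) = 213998/((232628 + 81472) + 141632) = 213998/(314100 + 141632) = 213998/455732 = 213998*(1/455732) = 106999/227866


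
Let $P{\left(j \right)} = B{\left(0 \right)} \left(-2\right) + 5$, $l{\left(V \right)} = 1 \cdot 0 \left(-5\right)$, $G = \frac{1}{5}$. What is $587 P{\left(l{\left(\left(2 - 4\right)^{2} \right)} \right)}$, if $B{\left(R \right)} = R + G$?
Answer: $\frac{13501}{5} \approx 2700.2$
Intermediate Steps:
$G = \frac{1}{5} \approx 0.2$
$B{\left(R \right)} = \frac{1}{5} + R$ ($B{\left(R \right)} = R + \frac{1}{5} = \frac{1}{5} + R$)
$l{\left(V \right)} = 0$ ($l{\left(V \right)} = 0 \left(-5\right) = 0$)
$P{\left(j \right)} = \frac{23}{5}$ ($P{\left(j \right)} = \left(\frac{1}{5} + 0\right) \left(-2\right) + 5 = \frac{1}{5} \left(-2\right) + 5 = - \frac{2}{5} + 5 = \frac{23}{5}$)
$587 P{\left(l{\left(\left(2 - 4\right)^{2} \right)} \right)} = 587 \cdot \frac{23}{5} = \frac{13501}{5}$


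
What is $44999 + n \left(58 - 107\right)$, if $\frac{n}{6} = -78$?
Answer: $67931$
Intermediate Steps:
$n = -468$ ($n = 6 \left(-78\right) = -468$)
$44999 + n \left(58 - 107\right) = 44999 - 468 \left(58 - 107\right) = 44999 - -22932 = 44999 + 22932 = 67931$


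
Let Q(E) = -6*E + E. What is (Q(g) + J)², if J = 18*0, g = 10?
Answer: 2500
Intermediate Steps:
J = 0
Q(E) = -5*E
(Q(g) + J)² = (-5*10 + 0)² = (-50 + 0)² = (-50)² = 2500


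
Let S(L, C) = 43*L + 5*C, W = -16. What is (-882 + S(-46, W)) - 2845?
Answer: -5785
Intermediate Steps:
S(L, C) = 5*C + 43*L
(-882 + S(-46, W)) - 2845 = (-882 + (5*(-16) + 43*(-46))) - 2845 = (-882 + (-80 - 1978)) - 2845 = (-882 - 2058) - 2845 = -2940 - 2845 = -5785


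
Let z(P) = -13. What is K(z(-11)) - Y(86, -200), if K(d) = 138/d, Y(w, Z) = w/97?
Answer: -14504/1261 ≈ -11.502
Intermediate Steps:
Y(w, Z) = w/97 (Y(w, Z) = w*(1/97) = w/97)
K(z(-11)) - Y(86, -200) = 138/(-13) - 86/97 = 138*(-1/13) - 1*86/97 = -138/13 - 86/97 = -14504/1261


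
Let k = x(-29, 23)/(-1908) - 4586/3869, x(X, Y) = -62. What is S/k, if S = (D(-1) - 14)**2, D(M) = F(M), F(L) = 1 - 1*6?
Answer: -25140762/80285 ≈ -313.14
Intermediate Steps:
F(L) = -5 (F(L) = 1 - 6 = -5)
D(M) = -5
S = 361 (S = (-5 - 14)**2 = (-19)**2 = 361)
k = -80285/69642 (k = -62/(-1908) - 4586/3869 = -62*(-1/1908) - 4586*1/3869 = 31/954 - 4586/3869 = -80285/69642 ≈ -1.1528)
S/k = 361/(-80285/69642) = 361*(-69642/80285) = -25140762/80285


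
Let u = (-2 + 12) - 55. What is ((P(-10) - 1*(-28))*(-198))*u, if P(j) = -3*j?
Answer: 516780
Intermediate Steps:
u = -45 (u = 10 - 55 = -45)
((P(-10) - 1*(-28))*(-198))*u = ((-3*(-10) - 1*(-28))*(-198))*(-45) = ((30 + 28)*(-198))*(-45) = (58*(-198))*(-45) = -11484*(-45) = 516780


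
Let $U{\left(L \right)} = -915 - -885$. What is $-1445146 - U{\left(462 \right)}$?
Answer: $-1445116$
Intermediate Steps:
$U{\left(L \right)} = -30$ ($U{\left(L \right)} = -915 + 885 = -30$)
$-1445146 - U{\left(462 \right)} = -1445146 - -30 = -1445146 + 30 = -1445116$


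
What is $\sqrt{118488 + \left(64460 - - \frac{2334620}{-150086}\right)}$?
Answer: $\frac{\sqrt{1030175254426522}}{75043} \approx 427.71$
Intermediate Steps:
$\sqrt{118488 + \left(64460 - - \frac{2334620}{-150086}\right)} = \sqrt{118488 + \left(64460 - \left(-2334620\right) \left(- \frac{1}{150086}\right)\right)} = \sqrt{118488 + \left(64460 - \frac{1167310}{75043}\right)} = \sqrt{118488 + \frac{4836104470}{75043}} = \sqrt{\frac{13727799454}{75043}} = \frac{\sqrt{1030175254426522}}{75043}$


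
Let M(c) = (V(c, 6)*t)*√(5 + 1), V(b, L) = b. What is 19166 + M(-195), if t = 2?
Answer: 19166 - 390*√6 ≈ 18211.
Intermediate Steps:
M(c) = 2*c*√6 (M(c) = (c*2)*√(5 + 1) = (2*c)*√6 = 2*c*√6)
19166 + M(-195) = 19166 + 2*(-195)*√6 = 19166 - 390*√6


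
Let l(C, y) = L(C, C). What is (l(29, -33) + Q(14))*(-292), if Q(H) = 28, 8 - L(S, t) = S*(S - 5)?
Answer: 192720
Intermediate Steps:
L(S, t) = 8 - S*(-5 + S) (L(S, t) = 8 - S*(S - 5) = 8 - S*(-5 + S))
l(C, y) = 8 - C² + 5*C
(l(29, -33) + Q(14))*(-292) = ((8 - 1*29² + 5*29) + 28)*(-292) = ((8 - 1*841 + 145) + 28)*(-292) = ((8 - 841 + 145) + 28)*(-292) = (-688 + 28)*(-292) = -660*(-292) = 192720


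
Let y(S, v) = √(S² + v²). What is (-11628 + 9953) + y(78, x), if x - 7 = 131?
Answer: -1675 + 6*√698 ≈ -1516.5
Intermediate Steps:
x = 138 (x = 7 + 131 = 138)
(-11628 + 9953) + y(78, x) = (-11628 + 9953) + √(78² + 138²) = -1675 + √(6084 + 19044) = -1675 + √25128 = -1675 + 6*√698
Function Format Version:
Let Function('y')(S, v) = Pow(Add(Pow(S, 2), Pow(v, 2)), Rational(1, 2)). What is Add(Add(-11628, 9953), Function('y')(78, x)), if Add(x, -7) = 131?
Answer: Add(-1675, Mul(6, Pow(698, Rational(1, 2)))) ≈ -1516.5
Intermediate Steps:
x = 138 (x = Add(7, 131) = 138)
Add(Add(-11628, 9953), Function('y')(78, x)) = Add(Add(-11628, 9953), Pow(Add(Pow(78, 2), Pow(138, 2)), Rational(1, 2))) = Add(-1675, Pow(Add(6084, 19044), Rational(1, 2))) = Add(-1675, Pow(25128, Rational(1, 2))) = Add(-1675, Mul(6, Pow(698, Rational(1, 2))))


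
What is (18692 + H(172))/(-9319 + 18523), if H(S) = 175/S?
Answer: 82441/40592 ≈ 2.0310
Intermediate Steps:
(18692 + H(172))/(-9319 + 18523) = (18692 + 175/172)/(-9319 + 18523) = (18692 + 175*(1/172))/9204 = (18692 + 175/172)*(1/9204) = (3215199/172)*(1/9204) = 82441/40592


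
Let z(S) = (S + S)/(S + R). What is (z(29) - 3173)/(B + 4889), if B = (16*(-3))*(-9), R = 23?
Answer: -82469/138346 ≈ -0.59611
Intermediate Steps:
B = 432 (B = -48*(-9) = 432)
z(S) = 2*S/(23 + S) (z(S) = (S + S)/(S + 23) = (2*S)/(23 + S) = 2*S/(23 + S))
(z(29) - 3173)/(B + 4889) = (2*29/(23 + 29) - 3173)/(432 + 4889) = (2*29/52 - 3173)/5321 = (2*29*(1/52) - 3173)*(1/5321) = (29/26 - 3173)*(1/5321) = -82469/26*1/5321 = -82469/138346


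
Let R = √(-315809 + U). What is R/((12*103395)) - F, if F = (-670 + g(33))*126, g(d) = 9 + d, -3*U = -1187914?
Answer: 79128 + 13*√4269/3722220 ≈ 79128.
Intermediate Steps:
U = 1187914/3 (U = -⅓*(-1187914) = 1187914/3 ≈ 3.9597e+5)
F = -79128 (F = (-670 + (9 + 33))*126 = (-670 + 42)*126 = -628*126 = -79128)
R = 13*√4269/3 (R = √(-315809 + 1187914/3) = √(240487/3) = 13*√4269/3 ≈ 283.13)
R/((12*103395)) - F = (13*√4269/3)/((12*103395)) - 1*(-79128) = (13*√4269/3)/1240740 + 79128 = (13*√4269/3)*(1/1240740) + 79128 = 13*√4269/3722220 + 79128 = 79128 + 13*√4269/3722220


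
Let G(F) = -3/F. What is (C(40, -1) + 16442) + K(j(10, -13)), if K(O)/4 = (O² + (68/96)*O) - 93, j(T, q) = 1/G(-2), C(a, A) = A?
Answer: 48218/3 ≈ 16073.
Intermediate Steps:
j(T, q) = ⅔ (j(T, q) = 1/(-3/(-2)) = 1/(-3*(-½)) = 1/(3/2) = ⅔)
K(O) = -372 + 4*O² + 17*O/6 (K(O) = 4*((O² + (68/96)*O) - 93) = 4*((O² + (68*(1/96))*O) - 93) = 4*((O² + 17*O/24) - 93) = 4*(-93 + O² + 17*O/24) = -372 + 4*O² + 17*O/6)
(C(40, -1) + 16442) + K(j(10, -13)) = (-1 + 16442) + (-372 + 4*(⅔)² + (17/6)*(⅔)) = 16441 + (-372 + 4*(4/9) + 17/9) = 16441 + (-372 + 16/9 + 17/9) = 16441 - 1105/3 = 48218/3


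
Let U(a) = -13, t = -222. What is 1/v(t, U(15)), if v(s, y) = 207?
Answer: 1/207 ≈ 0.0048309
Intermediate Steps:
1/v(t, U(15)) = 1/207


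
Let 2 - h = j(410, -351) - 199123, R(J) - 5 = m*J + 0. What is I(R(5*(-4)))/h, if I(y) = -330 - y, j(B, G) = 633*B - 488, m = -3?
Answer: 395/59917 ≈ 0.0065925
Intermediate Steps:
j(B, G) = -488 + 633*B
R(J) = 5 - 3*J (R(J) = 5 + (-3*J + 0) = 5 - 3*J)
h = -59917 (h = 2 - ((-488 + 633*410) - 199123) = 2 - ((-488 + 259530) - 199123) = 2 - (259042 - 199123) = 2 - 1*59919 = 2 - 59919 = -59917)
I(R(5*(-4)))/h = (-330 - (5 - 15*(-4)))/(-59917) = (-330 - (5 - 3*(-20)))*(-1/59917) = (-330 - (5 + 60))*(-1/59917) = (-330 - 1*65)*(-1/59917) = (-330 - 65)*(-1/59917) = -395*(-1/59917) = 395/59917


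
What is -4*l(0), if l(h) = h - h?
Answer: 0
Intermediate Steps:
l(h) = 0
-4*l(0) = -4*0 = 0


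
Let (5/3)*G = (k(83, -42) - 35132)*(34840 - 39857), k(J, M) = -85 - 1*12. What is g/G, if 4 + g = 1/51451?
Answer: -114335/3031216679581 ≈ -3.7719e-8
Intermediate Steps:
k(J, M) = -97 (k(J, M) = -85 - 12 = -97)
g = -205803/51451 (g = -4 + 1/51451 = -205803/51451 ≈ -4.0000)
G = 530231679/5 (G = 3*((-97 - 35132)*(34840 - 39857))/5 = 3*(-35229*(-5017))/5 = (⅗)*176743893 = 530231679/5 ≈ 1.0605e+8)
g/G = -205803/(51451*530231679/5) = -205803/51451*5/530231679 = -114335/3031216679581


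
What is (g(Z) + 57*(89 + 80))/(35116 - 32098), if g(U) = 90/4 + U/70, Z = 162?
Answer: 225349/70420 ≈ 3.2001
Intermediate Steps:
g(U) = 45/2 + U/70 (g(U) = 90*(1/4) + U*(1/70) = 45/2 + U/70)
(g(Z) + 57*(89 + 80))/(35116 - 32098) = ((45/2 + (1/70)*162) + 57*(89 + 80))/(35116 - 32098) = ((45/2 + 81/35) + 57*169)/3018 = (1737/70 + 9633)*(1/3018) = (676047/70)*(1/3018) = 225349/70420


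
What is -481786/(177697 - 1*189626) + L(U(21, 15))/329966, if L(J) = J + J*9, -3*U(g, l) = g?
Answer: 11355154589/281154601 ≈ 40.388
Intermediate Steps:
U(g, l) = -g/3
L(J) = 10*J (L(J) = J + 9*J = 10*J)
-481786/(177697 - 1*189626) + L(U(21, 15))/329966 = -481786/(177697 - 1*189626) + (10*(-1/3*21))/329966 = -481786/(177697 - 189626) + (10*(-7))*(1/329966) = -481786/(-11929) - 70*1/329966 = -481786*(-1/11929) - 5/23569 = 481786/11929 - 5/23569 = 11355154589/281154601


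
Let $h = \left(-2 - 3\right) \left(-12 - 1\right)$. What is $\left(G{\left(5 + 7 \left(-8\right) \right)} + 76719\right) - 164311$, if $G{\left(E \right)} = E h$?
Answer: $-90907$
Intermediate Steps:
$h = 65$ ($h = \left(-5\right) \left(-13\right) = 65$)
$G{\left(E \right)} = 65 E$ ($G{\left(E \right)} = E 65 = 65 E$)
$\left(G{\left(5 + 7 \left(-8\right) \right)} + 76719\right) - 164311 = \left(65 \left(5 + 7 \left(-8\right)\right) + 76719\right) - 164311 = \left(65 \left(5 - 56\right) + 76719\right) - 164311 = \left(65 \left(-51\right) + 76719\right) - 164311 = \left(-3315 + 76719\right) - 164311 = 73404 - 164311 = -90907$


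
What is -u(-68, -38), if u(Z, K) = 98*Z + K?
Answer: 6702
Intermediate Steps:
u(Z, K) = K + 98*Z
-u(-68, -38) = -(-38 + 98*(-68)) = -(-38 - 6664) = -1*(-6702) = 6702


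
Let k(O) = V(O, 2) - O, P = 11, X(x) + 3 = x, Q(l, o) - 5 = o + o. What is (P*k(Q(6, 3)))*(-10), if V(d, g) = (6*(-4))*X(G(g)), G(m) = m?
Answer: -1430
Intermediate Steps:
Q(l, o) = 5 + 2*o (Q(l, o) = 5 + (o + o) = 5 + 2*o)
X(x) = -3 + x
V(d, g) = 72 - 24*g (V(d, g) = (6*(-4))*(-3 + g) = -24*(-3 + g) = 72 - 24*g)
k(O) = 24 - O (k(O) = (72 - 24*2) - O = (72 - 48) - O = 24 - O)
(P*k(Q(6, 3)))*(-10) = (11*(24 - (5 + 2*3)))*(-10) = (11*(24 - (5 + 6)))*(-10) = (11*(24 - 1*11))*(-10) = (11*(24 - 11))*(-10) = (11*13)*(-10) = 143*(-10) = -1430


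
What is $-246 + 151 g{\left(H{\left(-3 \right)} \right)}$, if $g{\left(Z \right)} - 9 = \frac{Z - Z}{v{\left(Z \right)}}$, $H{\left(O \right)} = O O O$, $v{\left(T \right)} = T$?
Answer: $1113$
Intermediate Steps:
$H{\left(O \right)} = O^{3}$ ($H{\left(O \right)} = O^{2} O = O^{3}$)
$g{\left(Z \right)} = 9$ ($g{\left(Z \right)} = 9 + \frac{Z - Z}{Z} = 9 + \frac{0}{Z} = 9 + 0 = 9$)
$-246 + 151 g{\left(H{\left(-3 \right)} \right)} = -246 + 151 \cdot 9 = -246 + 1359 = 1113$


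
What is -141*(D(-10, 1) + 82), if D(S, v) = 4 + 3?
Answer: -12549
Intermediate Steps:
D(S, v) = 7
-141*(D(-10, 1) + 82) = -141*(7 + 82) = -141*89 = -12549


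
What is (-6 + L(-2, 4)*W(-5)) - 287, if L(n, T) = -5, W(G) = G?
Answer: -268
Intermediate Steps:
(-6 + L(-2, 4)*W(-5)) - 287 = (-6 - 5*(-5)) - 287 = (-6 + 25) - 287 = 19 - 287 = -268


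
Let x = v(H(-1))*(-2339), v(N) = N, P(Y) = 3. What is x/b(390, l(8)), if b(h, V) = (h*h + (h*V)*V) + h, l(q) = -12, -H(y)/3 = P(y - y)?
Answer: 7017/69550 ≈ 0.10089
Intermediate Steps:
H(y) = -9 (H(y) = -3*3 = -9)
b(h, V) = h + h² + h*V² (b(h, V) = (h² + (V*h)*V) + h = (h² + h*V²) + h = h + h² + h*V²)
x = 21051 (x = -9*(-2339) = 21051)
x/b(390, l(8)) = 21051/((390*(1 + 390 + (-12)²))) = 21051/((390*(1 + 390 + 144))) = 21051/((390*535)) = 21051/208650 = 21051*(1/208650) = 7017/69550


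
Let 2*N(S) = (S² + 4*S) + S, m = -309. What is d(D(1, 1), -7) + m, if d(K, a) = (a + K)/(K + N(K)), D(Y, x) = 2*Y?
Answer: -2786/9 ≈ -309.56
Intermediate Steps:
N(S) = S²/2 + 5*S/2 (N(S) = ((S² + 4*S) + S)/2 = (S² + 5*S)/2 = S²/2 + 5*S/2)
d(K, a) = (K + a)/(K + K*(5 + K)/2) (d(K, a) = (a + K)/(K + K*(5 + K)/2) = (K + a)/(K + K*(5 + K)/2))
d(D(1, 1), -7) + m = 2*(2*1 - 7)/(((2*1))*(7 + 2*1)) - 309 = 2*(2 - 7)/(2*(7 + 2)) - 309 = 2*(½)*(-5)/9 - 309 = 2*(½)*(⅑)*(-5) - 309 = -5/9 - 309 = -2786/9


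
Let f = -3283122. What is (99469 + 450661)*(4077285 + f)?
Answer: 436892891190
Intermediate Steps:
(99469 + 450661)*(4077285 + f) = (99469 + 450661)*(4077285 - 3283122) = 550130*794163 = 436892891190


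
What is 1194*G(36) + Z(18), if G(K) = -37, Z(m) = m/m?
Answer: -44177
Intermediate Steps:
Z(m) = 1
1194*G(36) + Z(18) = 1194*(-37) + 1 = -44178 + 1 = -44177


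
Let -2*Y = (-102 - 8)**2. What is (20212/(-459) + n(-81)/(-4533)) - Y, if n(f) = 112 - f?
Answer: 4165401589/693549 ≈ 6005.9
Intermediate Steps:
Y = -6050 (Y = -(-102 - 8)**2/2 = -1/2*(-110)**2 = -1/2*12100 = -6050)
(20212/(-459) + n(-81)/(-4533)) - Y = (20212/(-459) + (112 - 1*(-81))/(-4533)) - 1*(-6050) = (20212*(-1/459) + (112 + 81)*(-1/4533)) + 6050 = (-20212/459 + 193*(-1/4533)) + 6050 = (-20212/459 - 193/4533) + 6050 = -30569861/693549 + 6050 = 4165401589/693549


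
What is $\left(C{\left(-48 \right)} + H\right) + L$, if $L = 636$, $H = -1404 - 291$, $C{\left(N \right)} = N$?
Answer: $-1107$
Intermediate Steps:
$H = -1695$ ($H = -1404 - 291 = -1695$)
$\left(C{\left(-48 \right)} + H\right) + L = \left(-48 - 1695\right) + 636 = -1743 + 636 = -1107$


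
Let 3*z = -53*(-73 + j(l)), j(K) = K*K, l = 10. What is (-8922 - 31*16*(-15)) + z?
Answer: -1959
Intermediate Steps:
j(K) = K**2
z = -477 (z = (-53*(-73 + 10**2))/3 = (-53*(-73 + 100))/3 = (-53*27)/3 = (1/3)*(-1431) = -477)
(-8922 - 31*16*(-15)) + z = (-8922 - 31*16*(-15)) - 477 = (-8922 - 496*(-15)) - 477 = (-8922 + 7440) - 477 = -1482 - 477 = -1959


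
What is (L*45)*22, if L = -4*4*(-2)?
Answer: 31680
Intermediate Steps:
L = 32 (L = -16*(-2) = 32)
(L*45)*22 = (32*45)*22 = 1440*22 = 31680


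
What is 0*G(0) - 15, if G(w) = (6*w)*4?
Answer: -15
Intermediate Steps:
G(w) = 24*w
0*G(0) - 15 = 0*(24*0) - 15 = 0*0 - 15 = 0 - 15 = -15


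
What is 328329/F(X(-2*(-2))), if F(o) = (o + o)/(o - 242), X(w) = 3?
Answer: -26156877/2 ≈ -1.3078e+7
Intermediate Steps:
F(o) = 2*o/(-242 + o) (F(o) = (2*o)/(-242 + o) = 2*o/(-242 + o))
328329/F(X(-2*(-2))) = 328329/((2*3/(-242 + 3))) = 328329/((2*3/(-239))) = 328329/((2*3*(-1/239))) = 328329/(-6/239) = 328329*(-239/6) = -26156877/2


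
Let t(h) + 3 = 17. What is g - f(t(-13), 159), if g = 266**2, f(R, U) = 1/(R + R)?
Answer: 1981167/28 ≈ 70756.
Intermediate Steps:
t(h) = 14 (t(h) = -3 + 17 = 14)
f(R, U) = 1/(2*R)
g = 70756
g - f(t(-13), 159) = 70756 - 1/(2*14) = 70756 - 1*1/28 = 70756 - 1/28 = 1981167/28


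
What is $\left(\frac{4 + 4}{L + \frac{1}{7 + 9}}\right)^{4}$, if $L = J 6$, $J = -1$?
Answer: $\frac{268435456}{81450625} \approx 3.2957$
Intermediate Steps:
$L = -6$ ($L = \left(-1\right) 6 = -6$)
$\left(\frac{4 + 4}{L + \frac{1}{7 + 9}}\right)^{4} = \left(\frac{4 + 4}{-6 + \frac{1}{7 + 9}}\right)^{4} = \left(\frac{8}{-6 + \frac{1}{16}}\right)^{4} = \left(\frac{8}{- \frac{95}{16}}\right)^{4} = \left(8 \left(- \frac{16}{95}\right)\right)^{4} = \left(- \frac{128}{95}\right)^{4} = \frac{268435456}{81450625}$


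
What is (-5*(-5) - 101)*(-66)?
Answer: 5016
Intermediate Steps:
(-5*(-5) - 101)*(-66) = (25 - 101)*(-66) = -76*(-66) = 5016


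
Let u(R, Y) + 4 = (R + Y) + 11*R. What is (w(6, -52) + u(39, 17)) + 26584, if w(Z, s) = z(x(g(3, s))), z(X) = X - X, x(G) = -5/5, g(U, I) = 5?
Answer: 27065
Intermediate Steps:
x(G) = -1 (x(G) = -5*⅕ = -1)
z(X) = 0
w(Z, s) = 0
u(R, Y) = -4 + Y + 12*R (u(R, Y) = -4 + ((R + Y) + 11*R) = -4 + (Y + 12*R) = -4 + Y + 12*R)
(w(6, -52) + u(39, 17)) + 26584 = (0 + (-4 + 17 + 12*39)) + 26584 = (0 + (-4 + 17 + 468)) + 26584 = (0 + 481) + 26584 = 481 + 26584 = 27065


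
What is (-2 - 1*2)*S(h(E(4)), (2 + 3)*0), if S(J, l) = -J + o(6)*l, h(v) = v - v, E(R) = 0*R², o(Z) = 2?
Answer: 0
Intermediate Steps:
E(R) = 0
h(v) = 0
S(J, l) = -J + 2*l
(-2 - 1*2)*S(h(E(4)), (2 + 3)*0) = (-2 - 1*2)*(-1*0 + 2*((2 + 3)*0)) = (-2 - 2)*(0 + 2*(5*0)) = -4*(0 + 2*0) = -4*(0 + 0) = -4*0 = 0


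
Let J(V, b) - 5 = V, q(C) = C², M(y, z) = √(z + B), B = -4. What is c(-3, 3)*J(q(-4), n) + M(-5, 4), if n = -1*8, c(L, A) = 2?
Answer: 42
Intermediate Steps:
M(y, z) = √(-4 + z) (M(y, z) = √(z - 4) = √(-4 + z))
n = -8
J(V, b) = 5 + V
c(-3, 3)*J(q(-4), n) + M(-5, 4) = 2*(5 + (-4)²) + √(-4 + 4) = 2*(5 + 16) + √0 = 2*21 + 0 = 42 + 0 = 42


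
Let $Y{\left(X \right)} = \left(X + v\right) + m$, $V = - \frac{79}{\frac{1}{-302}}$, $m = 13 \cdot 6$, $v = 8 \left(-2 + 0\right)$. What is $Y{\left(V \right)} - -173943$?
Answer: $197863$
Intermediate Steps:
$v = -16$ ($v = 8 \left(-2\right) = -16$)
$m = 78$
$V = 23858$ ($V = - \frac{79}{- \frac{1}{302}} = \left(-79\right) \left(-302\right) = 23858$)
$Y{\left(X \right)} = 62 + X$ ($Y{\left(X \right)} = \left(X - 16\right) + 78 = \left(-16 + X\right) + 78 = 62 + X$)
$Y{\left(V \right)} - -173943 = \left(62 + 23858\right) - -173943 = 23920 + 173943 = 197863$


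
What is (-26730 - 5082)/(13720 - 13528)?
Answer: -2651/16 ≈ -165.69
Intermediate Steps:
(-26730 - 5082)/(13720 - 13528) = -31812/192 = -31812*1/192 = -2651/16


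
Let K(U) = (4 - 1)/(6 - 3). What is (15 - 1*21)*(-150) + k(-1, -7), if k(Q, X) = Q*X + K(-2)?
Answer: 908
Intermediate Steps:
K(U) = 1 (K(U) = 3/3 = 3*(1/3) = 1)
k(Q, X) = 1 + Q*X (k(Q, X) = Q*X + 1 = 1 + Q*X)
(15 - 1*21)*(-150) + k(-1, -7) = (15 - 1*21)*(-150) + (1 - 1*(-7)) = (15 - 21)*(-150) + (1 + 7) = -6*(-150) + 8 = 900 + 8 = 908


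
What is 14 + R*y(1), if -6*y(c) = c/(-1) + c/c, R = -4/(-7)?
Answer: 14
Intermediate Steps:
R = 4/7 (R = -4*(-⅐) = 4/7 ≈ 0.57143)
y(c) = -⅙ + c/6 (y(c) = -(c/(-1) + c/c)/6 = -(c*(-1) + 1)/6 = -(-c + 1)/6 = -(1 - c)/6 = -⅙ + c/6)
14 + R*y(1) = 14 + 4*(-⅙ + (⅙)*1)/7 = 14 + 4*(-⅙ + ⅙)/7 = 14 + (4/7)*0 = 14 + 0 = 14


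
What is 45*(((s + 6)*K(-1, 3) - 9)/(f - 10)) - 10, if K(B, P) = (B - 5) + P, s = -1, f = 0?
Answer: 98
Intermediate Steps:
K(B, P) = -5 + B + P (K(B, P) = (-5 + B) + P = -5 + B + P)
45*(((s + 6)*K(-1, 3) - 9)/(f - 10)) - 10 = 45*(((-1 + 6)*(-5 - 1 + 3) - 9)/(0 - 10)) - 10 = 45*((5*(-3) - 9)/(-10)) - 10 = 45*((-15 - 9)*(-⅒)) - 10 = 45*(-24*(-⅒)) - 10 = 45*(12/5) - 10 = 108 - 10 = 98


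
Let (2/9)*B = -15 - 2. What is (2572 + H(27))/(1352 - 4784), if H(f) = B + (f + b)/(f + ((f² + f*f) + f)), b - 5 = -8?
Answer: -28585/39312 ≈ -0.72713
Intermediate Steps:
b = -3 (b = 5 - 8 = -3)
B = -153/2 (B = 9*(-15 - 2)/2 = (9/2)*(-17) = -153/2 ≈ -76.500)
H(f) = -153/2 + (-3 + f)/(2*f + 2*f²) (H(f) = -153/2 + (f - 3)/(f + ((f² + f*f) + f)) = -153/2 + (-3 + f)/(f + ((f² + f²) + f)) = -153/2 + (-3 + f)/(f + (2*f² + f)) = -153/2 + (-3 + f)/(f + (f + 2*f²)) = -153/2 + (-3 + f)/(2*f + 2*f²))
(2572 + H(27))/(1352 - 4784) = (2572 + (½)*(-3 - 153*27² - 152*27)/(27*(1 + 27)))/(1352 - 4784) = (2572 + (½)*(1/27)*(-3 - 153*729 - 4104)/28)/(-3432) = (2572 + (½)*(1/27)*(1/28)*(-3 - 111537 - 4104))*(-1/3432) = (2572 + (½)*(1/27)*(1/28)*(-115644))*(-1/3432) = (2572 - 9637/126)*(-1/3432) = (314435/126)*(-1/3432) = -28585/39312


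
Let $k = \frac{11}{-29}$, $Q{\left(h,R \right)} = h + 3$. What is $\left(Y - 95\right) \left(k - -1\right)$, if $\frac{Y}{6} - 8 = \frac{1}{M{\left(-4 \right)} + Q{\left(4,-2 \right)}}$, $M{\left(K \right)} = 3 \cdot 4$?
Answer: $- \frac{15966}{551} \approx -28.976$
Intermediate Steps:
$Q{\left(h,R \right)} = 3 + h$
$k = - \frac{11}{29}$ ($k = 11 \left(- \frac{1}{29}\right) = - \frac{11}{29} \approx -0.37931$)
$M{\left(K \right)} = 12$
$Y = \frac{918}{19}$ ($Y = 48 + \frac{6}{12 + \left(3 + 4\right)} = 48 + \frac{6}{12 + 7} = 48 + \frac{6}{19} = \frac{918}{19} \approx 48.316$)
$\left(Y - 95\right) \left(k - -1\right) = \left(\frac{918}{19} - 95\right) \left(- \frac{11}{29} - -1\right) = - \frac{887 \left(- \frac{11}{29} + 1\right)}{19} = \left(- \frac{887}{19}\right) \frac{18}{29} = - \frac{15966}{551}$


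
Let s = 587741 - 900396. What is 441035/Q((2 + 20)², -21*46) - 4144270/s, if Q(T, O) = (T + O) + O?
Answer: -26378178993/90544888 ≈ -291.33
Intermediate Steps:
Q(T, O) = T + 2*O (Q(T, O) = (O + T) + O = T + 2*O)
s = -312655
441035/Q((2 + 20)², -21*46) - 4144270/s = 441035/((2 + 20)² + 2*(-21*46)) - 4144270/(-312655) = 441035/(22² + 2*(-966)) - 4144270*(-1/312655) = 441035/(484 - 1932) + 828854/62531 = 441035/(-1448) + 828854/62531 = 441035*(-1/1448) + 828854/62531 = -441035/1448 + 828854/62531 = -26378178993/90544888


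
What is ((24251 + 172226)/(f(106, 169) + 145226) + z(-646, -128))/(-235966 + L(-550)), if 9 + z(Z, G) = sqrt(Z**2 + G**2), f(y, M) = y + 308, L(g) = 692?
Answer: 1114283/34265305360 - 5*sqrt(4337)/117637 ≈ -0.0027666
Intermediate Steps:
f(y, M) = 308 + y
z(Z, G) = -9 + sqrt(G**2 + Z**2) (z(Z, G) = -9 + sqrt(Z**2 + G**2) = -9 + sqrt(G**2 + Z**2))
((24251 + 172226)/(f(106, 169) + 145226) + z(-646, -128))/(-235966 + L(-550)) = ((24251 + 172226)/((308 + 106) + 145226) + (-9 + sqrt((-128)**2 + (-646)**2)))/(-235966 + 692) = (196477/(414 + 145226) + (-9 + sqrt(16384 + 417316)))/(-235274) = (196477/145640 + (-9 + sqrt(433700)))*(-1/235274) = (196477*(1/145640) + (-9 + 10*sqrt(4337)))*(-1/235274) = (196477/145640 + (-9 + 10*sqrt(4337)))*(-1/235274) = (-1114283/145640 + 10*sqrt(4337))*(-1/235274) = 1114283/34265305360 - 5*sqrt(4337)/117637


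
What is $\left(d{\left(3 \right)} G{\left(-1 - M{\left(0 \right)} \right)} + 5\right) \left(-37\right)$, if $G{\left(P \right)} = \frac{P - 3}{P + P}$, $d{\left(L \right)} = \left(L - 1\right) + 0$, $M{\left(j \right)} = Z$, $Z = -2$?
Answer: $-111$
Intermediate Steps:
$M{\left(j \right)} = -2$
$d{\left(L \right)} = -1 + L$ ($d{\left(L \right)} = \left(-1 + L\right) + 0 = -1 + L$)
$G{\left(P \right)} = \frac{-3 + P}{2 P}$
$\left(d{\left(3 \right)} G{\left(-1 - M{\left(0 \right)} \right)} + 5\right) \left(-37\right) = \left(\left(-1 + 3\right) \frac{-3 - -1}{2 \left(-1 - -2\right)} + 5\right) \left(-37\right) = \left(2 \frac{-3 + \left(-1 + 2\right)}{2 \left(-1 + 2\right)} + 5\right) \left(-37\right) = \left(2 \frac{-3 + 1}{2 \cdot 1} + 5\right) \left(-37\right) = \left(2 \cdot \frac{1}{2} \cdot 1 \left(-2\right) + 5\right) \left(-37\right) = \left(2 \left(-1\right) + 5\right) \left(-37\right) = \left(-2 + 5\right) \left(-37\right) = 3 \left(-37\right) = -111$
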